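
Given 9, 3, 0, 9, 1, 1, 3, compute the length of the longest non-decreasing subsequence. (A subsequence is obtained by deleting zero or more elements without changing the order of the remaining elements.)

Let dp[i] be the longest non-decreasing subsequence ending at position i. Then dp = [1, 1, 1, 2, 2, 3, 4].
The maximum is 4; one witness is 0, 1, 1, 3 at positions 3,5,6,7.

4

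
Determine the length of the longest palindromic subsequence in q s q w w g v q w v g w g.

7

Using dp[i][j] = 2 + dp[i+1][j−1] if the ends match, else max(dp[i+1][j], dp[i][j−1]):
dp[1][13] = 7. A witness is wgvwvgw at positions 5,6,7,9,10,11,12.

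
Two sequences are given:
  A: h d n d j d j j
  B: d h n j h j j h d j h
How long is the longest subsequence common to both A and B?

Backtracking the LCS table gives one alignment: h (A1,B2) → n (A3,B3) → j (A5,B7) → d (A6,B9) → j (A7,B10).
So the longest common subsequence has length 5.

5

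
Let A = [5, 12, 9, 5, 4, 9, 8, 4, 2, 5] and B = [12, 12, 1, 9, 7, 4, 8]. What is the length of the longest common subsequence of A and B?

4

A longest common subsequence is 12, 9, 4, 8 (length 4); the LCS DP confirms no longer common subsequence exists.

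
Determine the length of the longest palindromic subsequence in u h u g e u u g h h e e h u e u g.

10

One longest palindromic subsequence is guuheehuug (positions 4,6,7,9,11,12,13,14,16,17); it reads the same forward and backward, and the interval DP gives dp[1][17] = 10.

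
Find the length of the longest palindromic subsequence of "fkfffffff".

Using dp[i][j] = 2 + dp[i+1][j−1] if the ends match, else max(dp[i+1][j], dp[i][j−1]):
dp[1][9] = 8. A witness is ffffffff at positions 1,3,4,5,6,7,8,9.

8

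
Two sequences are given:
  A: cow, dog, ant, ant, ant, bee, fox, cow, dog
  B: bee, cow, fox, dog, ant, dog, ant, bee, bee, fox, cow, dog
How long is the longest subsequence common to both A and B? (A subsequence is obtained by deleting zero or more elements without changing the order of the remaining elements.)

A longest common subsequence is cow, dog, ant, ant, bee, fox, cow, dog (length 8); the LCS DP confirms no longer common subsequence exists.

8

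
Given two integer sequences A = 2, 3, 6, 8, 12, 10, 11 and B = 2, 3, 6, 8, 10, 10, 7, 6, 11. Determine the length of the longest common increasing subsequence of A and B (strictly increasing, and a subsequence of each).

6

For each value that appears in both, track the longest common increasing run ending there.
The best achievable length is 6; one witness is 2, 3, 6, 8, 10, 11 (A-positions 1,2,3,4,6,7, B-positions 1,2,3,4,5,9).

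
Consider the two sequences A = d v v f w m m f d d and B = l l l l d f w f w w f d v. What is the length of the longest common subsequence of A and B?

5

Backtracking the LCS table gives one alignment: d (A1,B5) → f (A4,B8) → w (A5,B10) → f (A8,B11) → d (A9,B12).
So the longest common subsequence has length 5.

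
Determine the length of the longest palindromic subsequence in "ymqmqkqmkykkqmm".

One longest palindromic subsequence is mmqkkykkqmm (positions 2,4,5,6,9,10,11,12,13,14,15); it reads the same forward and backward, and the interval DP gives dp[1][15] = 11.

11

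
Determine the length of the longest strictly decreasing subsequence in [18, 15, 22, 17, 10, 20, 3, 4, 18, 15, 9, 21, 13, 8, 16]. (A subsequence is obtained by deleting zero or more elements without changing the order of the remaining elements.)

6

Scanning left to right, the best length ending at each element is: 18→1, 15→2, 22→1, 17→2, 10→3, 20→2, 3→4, 4→4, 18→3, 15→4, 9→5, 21→2, 13→5, 8→6, 16→4.
So the longest decreasing subsequence has length 6, e.g. 22, 20, 18, 15, 9, 8.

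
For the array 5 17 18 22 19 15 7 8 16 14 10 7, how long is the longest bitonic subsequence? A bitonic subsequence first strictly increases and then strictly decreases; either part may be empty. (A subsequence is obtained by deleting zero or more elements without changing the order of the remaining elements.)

9

One longest bitonic subsequence is 5, 17, 18, 22, 19, 16, 14, 10, 7 (positions 1,2,3,4,5,9,10,11,12): it rises to 22 then falls. Length 9 is optimal.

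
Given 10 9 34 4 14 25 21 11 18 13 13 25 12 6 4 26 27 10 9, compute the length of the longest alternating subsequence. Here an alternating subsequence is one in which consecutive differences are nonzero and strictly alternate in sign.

Track the best alternating length ending on an up-step vs a down-step at each position: up/down = 1/1, 1/2, 3/1, 1/4, 5/4, 5/4, 5/6, 5/6, 7/6, 7/8, 7/8, 9/4, 7/10, 5/10, 1/10, 11/4, 11/4, 11/12, 11/12.
The maximum over both is 12; one such subsequence is 10, 9, 34, 4, 14, 11, 18, 13, 25, 12, 26, 10.

12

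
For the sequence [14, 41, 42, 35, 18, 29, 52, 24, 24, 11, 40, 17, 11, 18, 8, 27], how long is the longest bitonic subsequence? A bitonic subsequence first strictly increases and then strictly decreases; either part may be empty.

Let inc[i] be the LIS ending at i and dec[i] the longest strictly decreasing subsequence starting at i. inc = [1, 2, 3, 2, 2, 3, 4, 3, 3, 1, 4, 2, 1, 3, 1, 4], dec = [3, 7, 7, 6, 4, 5, 5, 4, 4, 2, 4, 3, 2, 2, 1, 1].
max_i inc[i]+dec[i]−1 = 9, with one witness 14, 41, 42, 35, 29, 24, 17, 11, 8.

9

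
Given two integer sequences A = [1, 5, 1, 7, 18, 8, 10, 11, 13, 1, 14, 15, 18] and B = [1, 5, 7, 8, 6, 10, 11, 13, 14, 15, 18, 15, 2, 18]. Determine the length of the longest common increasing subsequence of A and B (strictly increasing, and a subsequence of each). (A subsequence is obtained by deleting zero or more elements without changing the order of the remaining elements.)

For each value that appears in both, track the longest common increasing run ending there.
The best achievable length is 10; one witness is 1, 5, 7, 8, 10, 11, 13, 14, 15, 18 (A-positions 1,2,4,6,7,8,9,11,12,13, B-positions 1,2,3,4,6,7,8,9,10,11).

10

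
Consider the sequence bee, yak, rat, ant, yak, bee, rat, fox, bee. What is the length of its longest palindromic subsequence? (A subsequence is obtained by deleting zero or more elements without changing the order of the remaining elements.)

5

Using dp[i][j] = 2 + dp[i+1][j−1] if the ends match, else max(dp[i+1][j], dp[i][j−1]):
dp[1][9] = 5. A witness is bee rat bee rat bee at positions 1,3,6,7,9.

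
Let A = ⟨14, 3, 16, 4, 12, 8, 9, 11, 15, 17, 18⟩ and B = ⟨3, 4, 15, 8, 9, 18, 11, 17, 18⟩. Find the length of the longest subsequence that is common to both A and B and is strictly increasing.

For each value that appears in both, track the longest common increasing run ending there.
The best achievable length is 7; one witness is 3, 4, 8, 9, 11, 17, 18 (A-positions 2,4,6,7,8,10,11, B-positions 1,2,4,5,7,8,9).

7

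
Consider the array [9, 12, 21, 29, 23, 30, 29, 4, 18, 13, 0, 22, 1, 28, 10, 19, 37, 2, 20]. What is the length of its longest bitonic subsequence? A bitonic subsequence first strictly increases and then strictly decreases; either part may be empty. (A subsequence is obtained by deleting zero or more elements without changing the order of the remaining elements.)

10

Let inc[i] be the LIS ending at i and dec[i] the longest strictly decreasing subsequence starting at i. inc = [1, 2, 3, 4, 4, 5, 5, 1, 3, 3, 1, 4, 2, 5, 3, 4, 6, 3, 5], dec = [3, 3, 5, 6, 5, 6, 5, 2, 4, 3, 1, 3, 1, 3, 2, 2, 2, 1, 1].
max_i inc[i]+dec[i]−1 = 10, with one witness 9, 12, 21, 29, 30, 29, 18, 13, 10, 2.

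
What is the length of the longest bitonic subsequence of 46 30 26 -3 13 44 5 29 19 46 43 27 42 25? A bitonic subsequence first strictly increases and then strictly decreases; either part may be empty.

Let inc[i] be the LIS ending at i and dec[i] the longest strictly decreasing subsequence starting at i. inc = [1, 1, 1, 1, 2, 3, 2, 3, 3, 4, 4, 4, 5, 4], dec = [5, 4, 3, 1, 2, 4, 1, 3, 1, 4, 3, 2, 2, 1].
max_i inc[i]+dec[i]−1 = 7, with one witness -3, 13, 44, 46, 43, 42, 25.

7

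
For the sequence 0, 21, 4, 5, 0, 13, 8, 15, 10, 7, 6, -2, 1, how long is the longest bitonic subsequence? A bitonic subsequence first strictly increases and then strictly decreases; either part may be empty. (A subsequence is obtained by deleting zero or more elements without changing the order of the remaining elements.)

9

Let inc[i] be the LIS ending at i and dec[i] the longest strictly decreasing subsequence starting at i. inc = [1, 2, 2, 3, 1, 4, 4, 5, 5, 4, 4, 1, 2], dec = [2, 6, 3, 3, 2, 5, 4, 5, 4, 3, 2, 1, 1].
max_i inc[i]+dec[i]−1 = 9, with one witness 0, 4, 5, 13, 15, 10, 7, 6, 1.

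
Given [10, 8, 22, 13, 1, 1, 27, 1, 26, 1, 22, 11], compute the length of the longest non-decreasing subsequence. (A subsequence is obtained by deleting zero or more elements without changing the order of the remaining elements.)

5

Scanning left to right, the best length ending at each element is: 10→1, 8→1, 22→2, 13→2, 1→1, 1→2, 27→3, 1→3, 26→4, 1→4, 22→5, 11→5.
So the longest non-decreasing subsequence has length 5, e.g. 1, 1, 1, 1, 22.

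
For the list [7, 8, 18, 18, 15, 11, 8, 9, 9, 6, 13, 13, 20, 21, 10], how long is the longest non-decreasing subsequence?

9

Scanning left to right, the best length ending at each element is: 7→1, 8→2, 18→3, 18→4, 15→3, 11→3, 8→3, 9→4, 9→5, 6→1, 13→6, 13→7, 20→8, 21→9, 10→6.
So the longest non-decreasing subsequence has length 9, e.g. 7, 8, 8, 9, 9, 13, 13, 20, 21.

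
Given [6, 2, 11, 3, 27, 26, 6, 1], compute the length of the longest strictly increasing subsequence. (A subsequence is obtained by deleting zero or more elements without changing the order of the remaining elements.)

3

Let dp[i] be the longest increasing subsequence ending at position i. Then dp = [1, 1, 2, 2, 3, 3, 3, 1].
The maximum is 3; one witness is 6, 11, 27 at positions 1,3,5.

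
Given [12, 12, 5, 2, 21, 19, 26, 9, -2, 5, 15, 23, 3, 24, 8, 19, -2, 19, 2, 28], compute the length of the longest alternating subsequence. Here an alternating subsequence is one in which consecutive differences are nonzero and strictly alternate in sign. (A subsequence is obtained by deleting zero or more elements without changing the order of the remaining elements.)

A longest alternating subsequence is 12, 5, 21, 19, 26, -2, 5, 3, 24, 8, 19, -2, 19, 2, 28 (positions 1,3,5,6,7,9,10,13,14,15,16,17,18,19,20); its 14 consecutive differences strictly alternate in sign, and length 15 is optimal.

15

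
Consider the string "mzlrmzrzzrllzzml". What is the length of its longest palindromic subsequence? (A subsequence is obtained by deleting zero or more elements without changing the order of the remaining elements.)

Using dp[i][j] = 2 + dp[i+1][j−1] if the ends match, else max(dp[i+1][j], dp[i][j−1]):
dp[1][16] = 11. A witness is mzlrzzzrlzm at positions 1,2,3,4,6,8,9,10,12,14,15.

11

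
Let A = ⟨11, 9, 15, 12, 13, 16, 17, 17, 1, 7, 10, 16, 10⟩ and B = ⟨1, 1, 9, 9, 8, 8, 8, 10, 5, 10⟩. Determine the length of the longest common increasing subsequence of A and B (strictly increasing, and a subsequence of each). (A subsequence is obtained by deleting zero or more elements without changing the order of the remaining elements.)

2

For each value that appears in both, track the longest common increasing run ending there.
The best achievable length is 2; one witness is 1, 10 (A-positions 9,11, B-positions 1,8).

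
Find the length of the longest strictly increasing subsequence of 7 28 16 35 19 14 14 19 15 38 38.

4

One longest increasing subsequence is 7, 28, 35, 38 (positions 1,2,4,10), of length 4; no longer one exists.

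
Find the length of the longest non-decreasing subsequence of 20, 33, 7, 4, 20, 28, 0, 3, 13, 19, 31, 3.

5

One longest non-decreasing subsequence is 0, 3, 13, 19, 31 (positions 7,8,9,10,11), of length 5; no longer one exists.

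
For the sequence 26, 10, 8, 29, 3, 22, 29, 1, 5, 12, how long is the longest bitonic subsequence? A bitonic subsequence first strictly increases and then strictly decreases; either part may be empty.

5

One longest bitonic subsequence is 26, 10, 8, 3, 1 (positions 1,2,3,5,8): it rises to 26 then falls. Length 5 is optimal.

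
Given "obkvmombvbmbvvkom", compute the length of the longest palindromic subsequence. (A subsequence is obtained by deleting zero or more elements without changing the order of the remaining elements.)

11

One longest palindromic subsequence is okvvbmbvvko (positions 1,3,4,9,10,11,12,13,14,15,16); it reads the same forward and backward, and the interval DP gives dp[1][17] = 11.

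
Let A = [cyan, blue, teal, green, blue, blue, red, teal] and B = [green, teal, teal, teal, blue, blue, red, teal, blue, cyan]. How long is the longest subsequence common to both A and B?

Backtracking the LCS table gives one alignment: teal (A3,B4) → blue (A5,B5) → blue (A6,B6) → red (A7,B7) → teal (A8,B8).
So the longest common subsequence has length 5.

5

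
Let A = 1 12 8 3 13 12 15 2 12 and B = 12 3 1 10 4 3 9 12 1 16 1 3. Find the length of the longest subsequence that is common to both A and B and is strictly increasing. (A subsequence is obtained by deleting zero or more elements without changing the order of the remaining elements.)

3

A longest common strictly increasing subsequence is 1, 3, 12 (length 3); it appears in order in both A and B, and no longer such subsequence exists.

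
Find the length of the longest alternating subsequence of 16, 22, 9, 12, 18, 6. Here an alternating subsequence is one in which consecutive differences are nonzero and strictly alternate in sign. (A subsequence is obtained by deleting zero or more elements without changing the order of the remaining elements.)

A longest alternating subsequence is 16, 22, 9, 12, 6 (positions 1,2,3,4,6); its 4 consecutive differences strictly alternate in sign, and length 5 is optimal.

5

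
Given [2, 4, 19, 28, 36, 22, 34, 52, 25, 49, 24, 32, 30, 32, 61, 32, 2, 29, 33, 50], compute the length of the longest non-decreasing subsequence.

Let dp[i] be the longest non-decreasing subsequence ending at position i. Then dp = [1, 2, 3, 4, 5, 4, 5, 6, 5, 6, 5, 6, 6, 7, 8, 8, 2, 6, 9, 10].
The maximum is 10; one witness is 2, 4, 19, 22, 25, 32, 32, 32, 33, 50 at positions 1,2,3,6,9,12,14,16,19,20.

10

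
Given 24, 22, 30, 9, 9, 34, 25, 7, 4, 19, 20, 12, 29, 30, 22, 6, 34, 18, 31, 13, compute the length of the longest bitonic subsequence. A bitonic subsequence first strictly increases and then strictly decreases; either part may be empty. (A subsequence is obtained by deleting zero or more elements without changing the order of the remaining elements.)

8

Let inc[i] be the LIS ending at i and dec[i] the longest strictly decreasing subsequence starting at i. inc = [1, 1, 2, 1, 1, 3, 2, 1, 1, 2, 3, 2, 4, 5, 4, 2, 6, 3, 6, 3], dec = [5, 4, 5, 3, 3, 5, 4, 2, 1, 3, 3, 2, 4, 4, 3, 1, 3, 2, 2, 1].
max_i inc[i]+dec[i]−1 = 8, with one witness 9, 19, 20, 29, 30, 22, 18, 13.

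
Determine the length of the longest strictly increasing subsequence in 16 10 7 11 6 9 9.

2

One longest increasing subsequence is 10, 11 (positions 2,4), of length 2; no longer one exists.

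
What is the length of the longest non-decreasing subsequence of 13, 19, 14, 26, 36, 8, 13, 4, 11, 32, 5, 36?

Scanning left to right, the best length ending at each element is: 13→1, 19→2, 14→2, 26→3, 36→4, 8→1, 13→2, 4→1, 11→2, 32→4, 5→2, 36→5.
So the longest non-decreasing subsequence has length 5, e.g. 13, 19, 26, 36, 36.

5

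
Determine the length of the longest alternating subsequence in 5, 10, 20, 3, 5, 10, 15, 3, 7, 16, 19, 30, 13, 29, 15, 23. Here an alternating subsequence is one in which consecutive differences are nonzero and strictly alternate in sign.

10

Track the best alternating length ending on an up-step vs a down-step at each position: up/down = 1/1, 2/1, 2/1, 1/3, 4/3, 4/3, 4/3, 1/5, 6/5, 6/3, 6/3, 6/1, 6/7, 8/7, 8/9, 10/9.
The maximum over both is 10; one such subsequence is 5, 10, 3, 5, 3, 16, 13, 29, 15, 23.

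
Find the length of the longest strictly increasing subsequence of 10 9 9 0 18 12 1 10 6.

3

One longest increasing subsequence is 0, 1, 10 (positions 4,7,8), of length 3; no longer one exists.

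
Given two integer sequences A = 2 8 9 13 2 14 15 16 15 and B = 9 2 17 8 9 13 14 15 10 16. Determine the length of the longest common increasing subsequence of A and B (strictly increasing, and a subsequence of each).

A longest common strictly increasing subsequence is 2, 8, 9, 13, 14, 15, 16 (length 7); it appears in order in both A and B, and no longer such subsequence exists.

7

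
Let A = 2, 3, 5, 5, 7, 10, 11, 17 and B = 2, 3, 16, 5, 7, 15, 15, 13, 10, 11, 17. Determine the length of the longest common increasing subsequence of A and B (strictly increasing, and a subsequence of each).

7

For each value that appears in both, track the longest common increasing run ending there.
The best achievable length is 7; one witness is 2, 3, 5, 7, 10, 11, 17 (A-positions 1,2,3,5,6,7,8, B-positions 1,2,4,5,9,10,11).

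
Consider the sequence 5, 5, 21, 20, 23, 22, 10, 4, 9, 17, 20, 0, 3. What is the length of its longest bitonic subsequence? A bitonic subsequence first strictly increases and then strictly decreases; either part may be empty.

7

Let inc[i] be the LIS ending at i and dec[i] the longest strictly decreasing subsequence starting at i. inc = [1, 1, 2, 2, 3, 3, 2, 1, 2, 3, 4, 1, 2], dec = [3, 3, 5, 4, 5, 4, 3, 2, 2, 2, 2, 1, 1].
max_i inc[i]+dec[i]−1 = 7, with one witness 5, 21, 23, 22, 10, 9, 3.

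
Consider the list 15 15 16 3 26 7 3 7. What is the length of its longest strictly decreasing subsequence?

Let dp[i] be the longest decreasing subsequence ending at position i. Then dp = [1, 1, 1, 2, 1, 2, 3, 2].
The maximum is 3; one witness is 15, 7, 3 at positions 1,6,7.

3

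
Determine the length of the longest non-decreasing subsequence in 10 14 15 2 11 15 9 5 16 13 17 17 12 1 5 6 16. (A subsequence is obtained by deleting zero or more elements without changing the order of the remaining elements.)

7

Let dp[i] be the longest non-decreasing subsequence ending at position i. Then dp = [1, 2, 3, 1, 2, 4, 2, 2, 5, 3, 6, 7, 3, 1, 3, 4, 6].
The maximum is 7; one witness is 10, 14, 15, 15, 16, 17, 17 at positions 1,2,3,6,9,11,12.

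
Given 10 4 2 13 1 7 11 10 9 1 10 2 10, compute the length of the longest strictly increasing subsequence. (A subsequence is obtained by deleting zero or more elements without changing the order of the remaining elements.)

Let dp[i] be the longest increasing subsequence ending at position i. Then dp = [1, 1, 1, 2, 1, 2, 3, 3, 3, 1, 4, 2, 4].
The maximum is 4; one witness is 4, 7, 9, 10 at positions 2,6,9,11.

4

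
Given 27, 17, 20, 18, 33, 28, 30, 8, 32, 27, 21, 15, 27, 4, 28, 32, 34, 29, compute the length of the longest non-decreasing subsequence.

Let dp[i] be the longest non-decreasing subsequence ending at position i. Then dp = [1, 1, 2, 2, 3, 3, 4, 1, 5, 3, 3, 2, 4, 1, 5, 6, 7, 6].
The maximum is 7; one witness is 17, 20, 28, 30, 32, 32, 34 at positions 2,3,6,7,9,16,17.

7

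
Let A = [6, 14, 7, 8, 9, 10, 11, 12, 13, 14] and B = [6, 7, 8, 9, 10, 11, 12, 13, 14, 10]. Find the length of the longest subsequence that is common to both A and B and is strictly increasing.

9

For each value that appears in both, track the longest common increasing run ending there.
The best achievable length is 9; one witness is 6, 7, 8, 9, 10, 11, 12, 13, 14 (A-positions 1,3,4,5,6,7,8,9,10, B-positions 1,2,3,4,5,6,7,8,9).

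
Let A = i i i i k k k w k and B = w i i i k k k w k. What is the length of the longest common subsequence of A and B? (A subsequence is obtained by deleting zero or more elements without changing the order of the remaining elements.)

8

A longest common subsequence is iiikkkwk (length 8); the LCS DP confirms no longer common subsequence exists.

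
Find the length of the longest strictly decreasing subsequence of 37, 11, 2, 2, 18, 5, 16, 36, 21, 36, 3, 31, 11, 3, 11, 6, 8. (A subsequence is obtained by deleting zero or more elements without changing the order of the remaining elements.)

5

One longest decreasing subsequence is 37, 18, 16, 11, 3 (positions 1,5,7,13,14), of length 5; no longer one exists.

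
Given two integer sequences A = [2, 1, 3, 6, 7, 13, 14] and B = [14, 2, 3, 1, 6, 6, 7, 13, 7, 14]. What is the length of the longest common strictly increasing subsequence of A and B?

6

For each value that appears in both, track the longest common increasing run ending there.
The best achievable length is 6; one witness is 2, 3, 6, 7, 13, 14 (A-positions 1,3,4,5,6,7, B-positions 2,3,5,7,8,10).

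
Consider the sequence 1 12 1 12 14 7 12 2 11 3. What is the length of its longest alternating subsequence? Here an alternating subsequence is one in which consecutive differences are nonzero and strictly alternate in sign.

Track the best alternating length ending on an up-step vs a down-step at each position: up/down = 1/1, 2/1, 1/3, 4/1, 4/1, 4/5, 6/5, 4/7, 8/7, 8/9.
The maximum over both is 9; one such subsequence is 1, 12, 1, 12, 7, 12, 2, 11, 3.

9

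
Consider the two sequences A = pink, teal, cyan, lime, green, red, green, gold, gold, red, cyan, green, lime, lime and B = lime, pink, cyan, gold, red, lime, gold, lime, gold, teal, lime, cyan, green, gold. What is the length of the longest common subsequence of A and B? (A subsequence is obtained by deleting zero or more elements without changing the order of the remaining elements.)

7

Backtracking the LCS table gives one alignment: pink (A1,B2) → cyan (A3,B3) → lime (A4,B6) → gold (A8,B7) → gold (A9,B9) → cyan (A11,B12) → green (A12,B13).
So the longest common subsequence has length 7.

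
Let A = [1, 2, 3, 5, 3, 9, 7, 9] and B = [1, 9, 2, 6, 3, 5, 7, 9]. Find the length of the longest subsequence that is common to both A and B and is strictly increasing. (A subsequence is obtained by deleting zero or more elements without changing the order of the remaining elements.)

For each value that appears in both, track the longest common increasing run ending there.
The best achievable length is 6; one witness is 1, 2, 3, 5, 7, 9 (A-positions 1,2,3,4,7,8, B-positions 1,3,5,6,7,8).

6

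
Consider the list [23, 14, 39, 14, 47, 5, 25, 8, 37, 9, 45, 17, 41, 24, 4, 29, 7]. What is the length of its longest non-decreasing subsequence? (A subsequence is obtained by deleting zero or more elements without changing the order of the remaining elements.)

6

One longest non-decreasing subsequence is 5, 8, 9, 17, 24, 29 (positions 6,8,10,12,14,16), of length 6; no longer one exists.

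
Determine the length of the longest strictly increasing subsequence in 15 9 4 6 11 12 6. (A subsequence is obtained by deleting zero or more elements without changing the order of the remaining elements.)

One longest increasing subsequence is 4, 6, 11, 12 (positions 3,4,5,6), of length 4; no longer one exists.

4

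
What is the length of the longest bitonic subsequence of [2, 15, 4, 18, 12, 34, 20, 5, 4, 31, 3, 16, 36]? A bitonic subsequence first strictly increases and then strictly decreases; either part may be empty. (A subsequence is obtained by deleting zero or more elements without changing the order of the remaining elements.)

8

Let inc[i] be the LIS ending at i and dec[i] the longest strictly decreasing subsequence starting at i. inc = [1, 2, 2, 3, 3, 4, 4, 3, 2, 5, 2, 4, 6], dec = [1, 5, 2, 5, 4, 5, 4, 3, 2, 2, 1, 1, 1].
max_i inc[i]+dec[i]−1 = 8, with one witness 2, 15, 18, 34, 20, 5, 4, 3.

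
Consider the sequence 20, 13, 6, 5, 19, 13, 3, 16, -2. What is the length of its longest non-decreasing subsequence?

3

Let dp[i] be the longest non-decreasing subsequence ending at position i. Then dp = [1, 1, 1, 1, 2, 2, 1, 3, 1].
The maximum is 3; one witness is 13, 13, 16 at positions 2,6,8.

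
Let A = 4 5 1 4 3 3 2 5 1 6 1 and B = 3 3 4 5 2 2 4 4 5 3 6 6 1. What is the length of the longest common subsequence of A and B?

6

A longest common subsequence is 4, 5, 4, 3, 6, 1 (length 6); the LCS DP confirms no longer common subsequence exists.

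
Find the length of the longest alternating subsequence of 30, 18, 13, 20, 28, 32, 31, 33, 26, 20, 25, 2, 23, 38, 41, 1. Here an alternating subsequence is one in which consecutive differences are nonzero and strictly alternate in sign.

Track the best alternating length ending on an up-step vs a down-step at each position: up/down = 1/1, 1/2, 1/2, 3/2, 3/2, 3/1, 3/4, 5/1, 3/6, 3/6, 7/6, 1/8, 9/8, 9/1, 9/1, 1/10.
The maximum over both is 10; one such subsequence is 30, 18, 32, 31, 33, 20, 25, 2, 23, 1.

10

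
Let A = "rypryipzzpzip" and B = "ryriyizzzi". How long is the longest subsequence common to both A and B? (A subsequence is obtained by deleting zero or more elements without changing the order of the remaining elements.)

A longest common subsequence is ryryizzzi (length 9); the LCS DP confirms no longer common subsequence exists.

9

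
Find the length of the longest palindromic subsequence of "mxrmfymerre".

One longest palindromic subsequence is rmymr (positions 3,4,6,7,10); it reads the same forward and backward, and the interval DP gives dp[1][11] = 5.

5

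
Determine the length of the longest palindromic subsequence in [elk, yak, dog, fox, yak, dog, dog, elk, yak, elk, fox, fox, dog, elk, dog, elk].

Using dp[i][j] = 2 + dp[i+1][j−1] if the ends match, else max(dp[i+1][j], dp[i][j−1]):
dp[1][16] = 10. A witness is elk dog fox yak dog dog yak fox dog elk at positions 1,3,4,5,6,7,9,12,15,16.

10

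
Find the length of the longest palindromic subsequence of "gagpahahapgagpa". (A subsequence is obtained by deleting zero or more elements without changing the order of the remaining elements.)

13

Using dp[i][j] = 2 + dp[i+1][j−1] if the ends match, else max(dp[i+1][j], dp[i][j−1]):
dp[1][15] = 13. A witness is gagpahahapgag at positions 1,2,3,4,5,6,7,8,9,10,11,12,13.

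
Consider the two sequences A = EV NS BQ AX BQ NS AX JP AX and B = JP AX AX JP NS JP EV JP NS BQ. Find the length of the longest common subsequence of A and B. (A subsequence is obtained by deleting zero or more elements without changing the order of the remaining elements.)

A longest common subsequence is EV, NS, BQ (length 3); the LCS DP confirms no longer common subsequence exists.

3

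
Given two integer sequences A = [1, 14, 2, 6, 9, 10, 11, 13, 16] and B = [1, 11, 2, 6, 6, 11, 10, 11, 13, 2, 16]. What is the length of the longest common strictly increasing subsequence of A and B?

For each value that appears in both, track the longest common increasing run ending there.
The best achievable length is 7; one witness is 1, 2, 6, 10, 11, 13, 16 (A-positions 1,3,4,6,7,8,9, B-positions 1,3,4,7,8,9,11).

7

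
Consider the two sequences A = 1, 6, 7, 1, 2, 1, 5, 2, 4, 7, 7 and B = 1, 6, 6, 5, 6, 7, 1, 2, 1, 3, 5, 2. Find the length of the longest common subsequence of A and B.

8

Backtracking the LCS table gives one alignment: 1 (A1,B1) → 6 (A2,B5) → 7 (A3,B6) → 1 (A4,B7) → 2 (A5,B8) → 1 (A6,B9) → 5 (A7,B11) → 2 (A8,B12).
So the longest common subsequence has length 8.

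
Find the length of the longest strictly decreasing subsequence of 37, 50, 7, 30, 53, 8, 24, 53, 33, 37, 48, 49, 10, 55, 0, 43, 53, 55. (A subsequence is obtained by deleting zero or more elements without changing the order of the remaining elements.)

5

Let dp[i] be the longest decreasing subsequence ending at position i. Then dp = [1, 1, 2, 2, 1, 3, 3, 1, 2, 2, 2, 2, 4, 1, 5, 3, 2, 1].
The maximum is 5; one witness is 37, 30, 24, 10, 0 at positions 1,4,7,13,15.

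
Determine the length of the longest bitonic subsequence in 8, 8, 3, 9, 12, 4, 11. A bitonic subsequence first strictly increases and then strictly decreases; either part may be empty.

4

One longest bitonic subsequence is 8, 9, 12, 11 (positions 1,4,5,7): it rises to 12 then falls. Length 4 is optimal.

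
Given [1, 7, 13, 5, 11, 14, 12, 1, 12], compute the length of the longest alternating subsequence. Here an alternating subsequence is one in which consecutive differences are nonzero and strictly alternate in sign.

6

Track the best alternating length ending on an up-step vs a down-step at each position: up/down = 1/1, 2/1, 2/1, 2/3, 4/3, 4/1, 4/5, 1/5, 6/5.
The maximum over both is 6; one such subsequence is 1, 7, 5, 11, 1, 12.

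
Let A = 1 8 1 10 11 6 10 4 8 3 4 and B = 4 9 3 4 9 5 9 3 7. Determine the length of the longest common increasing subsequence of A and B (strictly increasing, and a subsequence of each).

A longest common strictly increasing subsequence is 3, 4 (length 2); it appears in order in both A and B, and no longer such subsequence exists.

2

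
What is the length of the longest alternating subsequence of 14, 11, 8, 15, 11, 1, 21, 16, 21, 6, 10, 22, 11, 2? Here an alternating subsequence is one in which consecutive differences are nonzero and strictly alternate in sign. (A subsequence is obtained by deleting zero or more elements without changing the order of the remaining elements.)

10

Track the best alternating length ending on an up-step vs a down-step at each position: up/down = 1/1, 1/2, 1/2, 3/1, 3/4, 1/4, 5/1, 5/6, 7/1, 5/8, 9/8, 9/1, 9/10, 5/10.
The maximum over both is 10; one such subsequence is 14, 11, 15, 11, 21, 16, 21, 6, 22, 11.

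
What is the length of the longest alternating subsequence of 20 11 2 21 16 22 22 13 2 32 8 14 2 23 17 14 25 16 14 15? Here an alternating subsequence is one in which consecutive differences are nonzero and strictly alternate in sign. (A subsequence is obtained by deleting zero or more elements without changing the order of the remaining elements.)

15

A longest alternating subsequence is 20, 11, 21, 16, 22, 13, 32, 8, 14, 2, 23, 17, 25, 14, 15 (positions 1,2,4,5,6,8,10,11,12,13,14,15,17,19,20); its 14 consecutive differences strictly alternate in sign, and length 15 is optimal.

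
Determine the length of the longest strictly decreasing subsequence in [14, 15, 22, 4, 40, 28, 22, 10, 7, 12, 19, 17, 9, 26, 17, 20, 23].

Scanning left to right, the best length ending at each element is: 14→1, 15→1, 22→1, 4→2, 40→1, 28→2, 22→3, 10→4, 7→5, 12→4, 19→4, 17→5, 9→6, 26→3, 17→5, 20→4, 23→4.
So the longest decreasing subsequence has length 6, e.g. 40, 28, 22, 19, 17, 9.

6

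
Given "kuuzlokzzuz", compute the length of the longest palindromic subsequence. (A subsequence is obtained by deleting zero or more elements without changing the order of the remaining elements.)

5

Using dp[i][j] = 2 + dp[i+1][j−1] if the ends match, else max(dp[i+1][j], dp[i][j−1]):
dp[1][11] = 5. A witness is uzzzu at positions 3,4,8,9,10.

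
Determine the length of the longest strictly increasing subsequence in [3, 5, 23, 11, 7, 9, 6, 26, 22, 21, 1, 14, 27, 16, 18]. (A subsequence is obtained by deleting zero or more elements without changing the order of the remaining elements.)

7

Scanning left to right, the best length ending at each element is: 3→1, 5→2, 23→3, 11→3, 7→3, 9→4, 6→3, 26→5, 22→5, 21→5, 1→1, 14→5, 27→6, 16→6, 18→7.
So the longest increasing subsequence has length 7, e.g. 3, 5, 7, 9, 14, 16, 18.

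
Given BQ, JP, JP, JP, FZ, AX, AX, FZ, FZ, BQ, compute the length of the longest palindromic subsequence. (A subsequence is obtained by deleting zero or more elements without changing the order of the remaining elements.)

Using dp[i][j] = 2 + dp[i+1][j−1] if the ends match, else max(dp[i+1][j], dp[i][j−1]):
dp[1][10] = 6. A witness is BQ FZ AX AX FZ BQ at positions 1,5,6,7,9,10.

6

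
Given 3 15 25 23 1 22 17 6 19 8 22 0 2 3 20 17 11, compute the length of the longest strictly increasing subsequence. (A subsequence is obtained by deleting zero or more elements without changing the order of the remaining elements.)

Let dp[i] be the longest increasing subsequence ending at position i. Then dp = [1, 2, 3, 3, 1, 3, 3, 2, 4, 3, 5, 1, 2, 3, 5, 4, 4].
The maximum is 5; one witness is 3, 15, 17, 19, 22 at positions 1,2,7,9,11.

5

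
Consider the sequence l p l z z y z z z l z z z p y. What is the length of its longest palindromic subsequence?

10

Using dp[i][j] = 2 + dp[i+1][j−1] if the ends match, else max(dp[i+1][j], dp[i][j−1]):
dp[1][15] = 10. A witness is pzzzzzzzzp at positions 2,4,5,7,8,9,11,12,13,14.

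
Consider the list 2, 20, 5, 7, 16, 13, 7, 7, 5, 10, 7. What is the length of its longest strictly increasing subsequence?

One longest increasing subsequence is 2, 5, 7, 16 (positions 1,3,4,5), of length 4; no longer one exists.

4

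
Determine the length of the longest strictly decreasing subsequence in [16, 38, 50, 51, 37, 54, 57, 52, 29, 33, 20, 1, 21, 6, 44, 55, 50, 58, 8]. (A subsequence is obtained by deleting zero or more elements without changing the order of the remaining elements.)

Scanning left to right, the best length ending at each element is: 16→1, 38→1, 50→1, 51→1, 37→2, 54→1, 57→1, 52→2, 29→3, 33→3, 20→4, 1→5, 21→4, 6→5, 44→3, 55→2, 50→3, 58→1, 8→5.
So the longest decreasing subsequence has length 5, e.g. 38, 37, 29, 20, 1.

5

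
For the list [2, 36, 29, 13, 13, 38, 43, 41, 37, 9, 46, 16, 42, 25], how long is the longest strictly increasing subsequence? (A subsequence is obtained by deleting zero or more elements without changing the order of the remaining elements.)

Scanning left to right, the best length ending at each element is: 2→1, 36→2, 29→2, 13→2, 13→2, 38→3, 43→4, 41→4, 37→3, 9→2, 46→5, 16→3, 42→5, 25→4.
So the longest increasing subsequence has length 5, e.g. 2, 36, 38, 43, 46.

5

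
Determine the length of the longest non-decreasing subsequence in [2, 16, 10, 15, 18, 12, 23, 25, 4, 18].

One longest non-decreasing subsequence is 2, 10, 15, 18, 23, 25 (positions 1,3,4,5,7,8), of length 6; no longer one exists.

6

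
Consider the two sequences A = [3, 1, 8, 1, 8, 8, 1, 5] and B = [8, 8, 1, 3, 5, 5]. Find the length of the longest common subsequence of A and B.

Backtracking the LCS table gives one alignment: 8 (A5,B1) → 8 (A6,B2) → 1 (A7,B3) → 5 (A8,B6).
So the longest common subsequence has length 4.

4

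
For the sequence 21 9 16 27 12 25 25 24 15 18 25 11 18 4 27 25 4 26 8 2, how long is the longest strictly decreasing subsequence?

Scanning left to right, the best length ending at each element is: 21→1, 9→2, 16→2, 27→1, 12→3, 25→2, 25→2, 24→3, 15→4, 18→4, 25→2, 11→5, 18→4, 4→6, 27→1, 25→2, 4→6, 26→2, 8→6, 2→7.
So the longest decreasing subsequence has length 7, e.g. 27, 25, 24, 15, 11, 4, 2.

7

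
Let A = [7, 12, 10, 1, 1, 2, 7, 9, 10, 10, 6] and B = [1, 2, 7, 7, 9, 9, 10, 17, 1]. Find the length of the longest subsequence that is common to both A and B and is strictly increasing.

For each value that appears in both, track the longest common increasing run ending there.
The best achievable length is 5; one witness is 1, 2, 7, 9, 10 (A-positions 4,6,7,8,9, B-positions 1,2,3,5,7).

5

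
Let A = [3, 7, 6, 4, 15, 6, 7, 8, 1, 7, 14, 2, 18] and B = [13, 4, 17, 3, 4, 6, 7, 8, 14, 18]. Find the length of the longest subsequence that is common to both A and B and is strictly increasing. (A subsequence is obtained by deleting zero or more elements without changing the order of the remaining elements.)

7

A longest common strictly increasing subsequence is 3, 4, 6, 7, 8, 14, 18 (length 7); it appears in order in both A and B, and no longer such subsequence exists.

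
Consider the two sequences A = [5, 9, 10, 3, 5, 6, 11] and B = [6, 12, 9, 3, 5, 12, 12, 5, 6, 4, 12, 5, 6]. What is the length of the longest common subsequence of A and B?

A longest common subsequence is 9, 3, 5, 6 (length 4); the LCS DP confirms no longer common subsequence exists.

4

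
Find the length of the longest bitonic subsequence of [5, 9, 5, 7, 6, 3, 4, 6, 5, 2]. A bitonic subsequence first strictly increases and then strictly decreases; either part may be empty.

6

One longest bitonic subsequence is 5, 9, 7, 6, 5, 2 (positions 1,2,4,8,9,10): it rises to 9 then falls. Length 6 is optimal.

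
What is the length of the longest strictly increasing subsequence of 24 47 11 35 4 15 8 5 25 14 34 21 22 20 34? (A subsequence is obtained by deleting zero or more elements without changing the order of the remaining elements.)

6

Scanning left to right, the best length ending at each element is: 24→1, 47→2, 11→1, 35→2, 4→1, 15→2, 8→2, 5→2, 25→3, 14→3, 34→4, 21→4, 22→5, 20→4, 34→6.
So the longest increasing subsequence has length 6, e.g. 4, 8, 14, 21, 22, 34.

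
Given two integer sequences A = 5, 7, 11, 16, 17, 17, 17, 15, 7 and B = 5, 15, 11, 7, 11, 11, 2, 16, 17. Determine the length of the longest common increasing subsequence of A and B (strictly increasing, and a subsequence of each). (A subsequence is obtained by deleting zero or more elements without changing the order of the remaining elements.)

A longest common strictly increasing subsequence is 5, 7, 11, 16, 17 (length 5); it appears in order in both A and B, and no longer such subsequence exists.

5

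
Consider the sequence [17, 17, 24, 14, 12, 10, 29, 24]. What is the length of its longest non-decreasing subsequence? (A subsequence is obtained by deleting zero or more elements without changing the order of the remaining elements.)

4

Let dp[i] be the longest non-decreasing subsequence ending at position i. Then dp = [1, 2, 3, 1, 1, 1, 4, 4].
The maximum is 4; one witness is 17, 17, 24, 29 at positions 1,2,3,7.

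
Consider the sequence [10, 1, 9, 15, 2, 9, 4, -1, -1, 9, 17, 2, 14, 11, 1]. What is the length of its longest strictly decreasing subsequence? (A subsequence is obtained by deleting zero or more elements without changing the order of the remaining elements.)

5

Let dp[i] be the longest decreasing subsequence ending at position i. Then dp = [1, 2, 2, 1, 3, 2, 3, 4, 4, 2, 1, 4, 2, 3, 5].
The maximum is 5; one witness is 10, 9, 4, 2, 1 at positions 1,3,7,12,15.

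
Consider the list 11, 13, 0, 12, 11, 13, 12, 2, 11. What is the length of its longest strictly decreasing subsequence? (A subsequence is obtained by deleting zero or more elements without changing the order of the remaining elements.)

4

Let dp[i] be the longest decreasing subsequence ending at position i. Then dp = [1, 1, 2, 2, 3, 1, 2, 4, 3].
The maximum is 4; one witness is 13, 12, 11, 2 at positions 2,4,5,8.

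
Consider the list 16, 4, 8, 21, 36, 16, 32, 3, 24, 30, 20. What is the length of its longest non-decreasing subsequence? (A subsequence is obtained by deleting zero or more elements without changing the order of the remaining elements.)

Let dp[i] be the longest non-decreasing subsequence ending at position i. Then dp = [1, 1, 2, 3, 4, 3, 4, 1, 4, 5, 4].
The maximum is 5; one witness is 4, 8, 21, 24, 30 at positions 2,3,4,9,10.

5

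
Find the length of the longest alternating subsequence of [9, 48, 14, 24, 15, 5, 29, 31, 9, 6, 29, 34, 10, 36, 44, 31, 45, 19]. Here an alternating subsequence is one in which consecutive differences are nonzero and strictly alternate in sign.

13

Track the best alternating length ending on an up-step vs a down-step at each position: up/down = 1/1, 2/1, 2/3, 4/3, 4/5, 1/5, 6/3, 6/3, 6/7, 6/7, 8/7, 8/3, 8/9, 10/3, 10/3, 10/11, 12/3, 10/13.
The maximum over both is 13; one such subsequence is 9, 48, 14, 24, 15, 29, 9, 29, 10, 36, 31, 45, 19.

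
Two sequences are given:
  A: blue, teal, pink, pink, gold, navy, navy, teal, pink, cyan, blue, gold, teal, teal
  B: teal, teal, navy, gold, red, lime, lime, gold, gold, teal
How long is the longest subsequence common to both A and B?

4

Backtracking the LCS table gives one alignment: teal (A2,B2) → gold (A5,B8) → gold (A12,B9) → teal (A14,B10).
So the longest common subsequence has length 4.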